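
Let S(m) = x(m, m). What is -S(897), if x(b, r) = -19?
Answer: 19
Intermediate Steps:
S(m) = -19
-S(897) = -1*(-19) = 19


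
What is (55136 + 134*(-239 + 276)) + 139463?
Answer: 199557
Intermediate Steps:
(55136 + 134*(-239 + 276)) + 139463 = (55136 + 134*37) + 139463 = (55136 + 4958) + 139463 = 60094 + 139463 = 199557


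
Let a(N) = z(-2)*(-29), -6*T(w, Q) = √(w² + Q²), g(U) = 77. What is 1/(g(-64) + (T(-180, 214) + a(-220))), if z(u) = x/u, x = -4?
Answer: -171/16300 - 3*√19549/16300 ≈ -0.036224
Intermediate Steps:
z(u) = -4/u
T(w, Q) = -√(Q² + w²)/6 (T(w, Q) = -√(w² + Q²)/6 = -√(Q² + w²)/6)
a(N) = -58 (a(N) = -4/(-2)*(-29) = -4*(-½)*(-29) = 2*(-29) = -58)
1/(g(-64) + (T(-180, 214) + a(-220))) = 1/(77 + (-√(214² + (-180)²)/6 - 58)) = 1/(77 + (-√(45796 + 32400)/6 - 58)) = 1/(77 + (-√19549/3 - 58)) = 1/(77 + (-58 - √19549/3)) = 1/(19 - √19549/3)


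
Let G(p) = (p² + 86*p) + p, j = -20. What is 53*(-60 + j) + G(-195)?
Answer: 16820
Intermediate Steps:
G(p) = p² + 87*p
53*(-60 + j) + G(-195) = 53*(-60 - 20) - 195*(87 - 195) = 53*(-80) - 195*(-108) = -4240 + 21060 = 16820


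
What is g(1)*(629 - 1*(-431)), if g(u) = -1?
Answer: -1060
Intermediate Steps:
g(1)*(629 - 1*(-431)) = -(629 - 1*(-431)) = -(629 + 431) = -1*1060 = -1060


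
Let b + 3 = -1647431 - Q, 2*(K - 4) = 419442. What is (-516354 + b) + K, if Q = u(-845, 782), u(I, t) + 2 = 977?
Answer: -1955038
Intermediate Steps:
u(I, t) = 975 (u(I, t) = -2 + 977 = 975)
K = 209725 (K = 4 + (½)*419442 = 4 + 209721 = 209725)
Q = 975
b = -1648409 (b = -3 + (-1647431 - 1*975) = -3 + (-1647431 - 975) = -3 - 1648406 = -1648409)
(-516354 + b) + K = (-516354 - 1648409) + 209725 = -2164763 + 209725 = -1955038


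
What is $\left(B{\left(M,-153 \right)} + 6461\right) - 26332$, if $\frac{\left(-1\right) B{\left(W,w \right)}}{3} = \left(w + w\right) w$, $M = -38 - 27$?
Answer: $-160325$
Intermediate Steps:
$M = -65$ ($M = -38 - 27 = -65$)
$B{\left(W,w \right)} = - 6 w^{2}$ ($B{\left(W,w \right)} = - 3 \left(w + w\right) w = - 3 \cdot 2 w w = - 3 \cdot 2 w^{2} = - 6 w^{2}$)
$\left(B{\left(M,-153 \right)} + 6461\right) - 26332 = \left(- 6 \left(-153\right)^{2} + 6461\right) - 26332 = \left(\left(-6\right) 23409 + 6461\right) - 26332 = \left(-140454 + 6461\right) - 26332 = -133993 - 26332 = -160325$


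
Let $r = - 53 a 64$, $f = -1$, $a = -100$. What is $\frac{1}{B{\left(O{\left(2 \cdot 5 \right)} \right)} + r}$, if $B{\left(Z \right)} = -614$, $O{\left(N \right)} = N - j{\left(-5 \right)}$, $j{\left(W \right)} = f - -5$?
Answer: $\frac{1}{338586} \approx 2.9535 \cdot 10^{-6}$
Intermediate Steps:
$j{\left(W \right)} = 4$ ($j{\left(W \right)} = -1 - -5 = -1 + 5 = 4$)
$O{\left(N \right)} = -4 + N$ ($O{\left(N \right)} = N - 4 = -4 + N$)
$r = 339200$ ($r = \left(-53\right) \left(-100\right) 64 = 5300 \cdot 64 = 339200$)
$\frac{1}{B{\left(O{\left(2 \cdot 5 \right)} \right)} + r} = \frac{1}{-614 + 339200} = \frac{1}{338586}$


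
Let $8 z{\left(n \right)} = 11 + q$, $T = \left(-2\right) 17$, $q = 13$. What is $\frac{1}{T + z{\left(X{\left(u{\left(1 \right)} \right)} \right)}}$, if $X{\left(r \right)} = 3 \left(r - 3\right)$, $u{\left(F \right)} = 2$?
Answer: $- \frac{1}{31} \approx -0.032258$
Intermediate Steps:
$X{\left(r \right)} = -9 + 3 r$ ($X{\left(r \right)} = 3 \left(-3 + r\right) = -9 + 3 r$)
$T = -34$
$z{\left(n \right)} = 3$ ($z{\left(n \right)} = \frac{11 + 13}{8} = \frac{1}{8} \cdot 24 = 3$)
$\frac{1}{T + z{\left(X{\left(u{\left(1 \right)} \right)} \right)}} = \frac{1}{-34 + 3} = \frac{1}{-31} = - \frac{1}{31}$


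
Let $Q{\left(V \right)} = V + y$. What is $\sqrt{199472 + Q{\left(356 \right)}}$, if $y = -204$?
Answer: $2 \sqrt{49906} \approx 446.79$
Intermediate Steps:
$Q{\left(V \right)} = -204 + V$ ($Q{\left(V \right)} = V - 204 = -204 + V$)
$\sqrt{199472 + Q{\left(356 \right)}} = \sqrt{199472 + \left(-204 + 356\right)} = \sqrt{199472 + 152} = \sqrt{199624} = 2 \sqrt{49906}$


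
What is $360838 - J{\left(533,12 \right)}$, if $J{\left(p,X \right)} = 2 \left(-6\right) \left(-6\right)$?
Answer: $360766$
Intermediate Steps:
$J{\left(p,X \right)} = 72$ ($J{\left(p,X \right)} = \left(-12\right) \left(-6\right) = 72$)
$360838 - J{\left(533,12 \right)} = 360838 - 72 = 360766$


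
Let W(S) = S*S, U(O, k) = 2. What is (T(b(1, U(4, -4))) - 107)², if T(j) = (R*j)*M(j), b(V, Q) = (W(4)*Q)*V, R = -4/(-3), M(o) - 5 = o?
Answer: 19492225/9 ≈ 2.1658e+6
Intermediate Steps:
M(o) = 5 + o
W(S) = S²
R = 4/3 (R = -4*(-⅓) = 4/3 ≈ 1.3333)
b(V, Q) = 16*Q*V (b(V, Q) = (4²*Q)*V = (16*Q)*V = 16*Q*V)
T(j) = 4*j*(5 + j)/3 (T(j) = (4*j/3)*(5 + j) = 4*j*(5 + j)/3)
(T(b(1, U(4, -4))) - 107)² = (4*(16*2*1)*(5 + 16*2*1)/3 - 107)² = ((4/3)*32*(5 + 32) - 107)² = ((4/3)*32*37 - 107)² = (4736/3 - 107)² = (4415/3)² = 19492225/9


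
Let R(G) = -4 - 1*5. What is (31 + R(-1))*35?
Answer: 770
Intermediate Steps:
R(G) = -9 (R(G) = -4 - 5 = -9)
(31 + R(-1))*35 = (31 - 9)*35 = 22*35 = 770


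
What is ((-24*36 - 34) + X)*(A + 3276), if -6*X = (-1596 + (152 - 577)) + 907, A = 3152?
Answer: -13736636/3 ≈ -4.5789e+6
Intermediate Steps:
X = 557/3 (X = -((-1596 + (152 - 577)) + 907)/6 = -((-1596 - 425) + 907)/6 = -(-2021 + 907)/6 = -⅙*(-1114) = 557/3 ≈ 185.67)
((-24*36 - 34) + X)*(A + 3276) = ((-24*36 - 34) + 557/3)*(3152 + 3276) = ((-864 - 34) + 557/3)*6428 = (-898 + 557/3)*6428 = -2137/3*6428 = -13736636/3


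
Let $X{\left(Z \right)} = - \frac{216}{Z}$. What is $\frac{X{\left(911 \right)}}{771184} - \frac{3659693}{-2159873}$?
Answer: $\frac{321388976859983}{189676975520594} \approx 1.6944$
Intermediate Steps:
$\frac{X{\left(911 \right)}}{771184} - \frac{3659693}{-2159873} = \frac{\left(-216\right) \frac{1}{911}}{771184} - \frac{3659693}{-2159873} = \left(-216\right) \frac{1}{911} \cdot \frac{1}{771184} - - \frac{3659693}{2159873} = \left(- \frac{216}{911}\right) \frac{1}{771184} + \frac{3659693}{2159873} = - \frac{27}{87818578} + \frac{3659693}{2159873} = \frac{321388976859983}{189676975520594}$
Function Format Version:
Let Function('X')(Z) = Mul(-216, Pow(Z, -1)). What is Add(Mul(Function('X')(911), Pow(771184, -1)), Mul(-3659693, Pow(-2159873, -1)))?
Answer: Rational(321388976859983, 189676975520594) ≈ 1.6944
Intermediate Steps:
Add(Mul(Function('X')(911), Pow(771184, -1)), Mul(-3659693, Pow(-2159873, -1))) = Add(Mul(Mul(-216, Pow(911, -1)), Pow(771184, -1)), Mul(-3659693, Pow(-2159873, -1))) = Add(Mul(Mul(-216, Rational(1, 911)), Rational(1, 771184)), Mul(-3659693, Rational(-1, 2159873))) = Add(Mul(Rational(-216, 911), Rational(1, 771184)), Rational(3659693, 2159873)) = Add(Rational(-27, 87818578), Rational(3659693, 2159873)) = Rational(321388976859983, 189676975520594)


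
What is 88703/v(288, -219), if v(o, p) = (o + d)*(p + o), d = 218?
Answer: 88703/34914 ≈ 2.5406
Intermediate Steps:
v(o, p) = (218 + o)*(o + p) (v(o, p) = (o + 218)*(p + o) = (218 + o)*(o + p))
88703/v(288, -219) = 88703/(288² + 218*288 + 218*(-219) + 288*(-219)) = 88703/(82944 + 62784 - 47742 - 63072) = 88703/34914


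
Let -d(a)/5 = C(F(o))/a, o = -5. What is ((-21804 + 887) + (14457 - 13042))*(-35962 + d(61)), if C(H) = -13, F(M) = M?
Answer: 42779918734/61 ≈ 7.0131e+8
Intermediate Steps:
d(a) = 65/a (d(a) = -(-65)/a = 65/a)
((-21804 + 887) + (14457 - 13042))*(-35962 + d(61)) = ((-21804 + 887) + (14457 - 13042))*(-35962 + 65/61) = (-20917 + 1415)*(-35962 + 65*(1/61)) = -19502*(-35962 + 65/61) = -19502*(-2193617/61) = 42779918734/61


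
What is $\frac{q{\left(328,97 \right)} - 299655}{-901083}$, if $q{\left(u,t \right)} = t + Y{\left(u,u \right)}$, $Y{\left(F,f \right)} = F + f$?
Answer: $\frac{99634}{300361} \approx 0.33171$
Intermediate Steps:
$q{\left(u,t \right)} = t + 2 u$ ($q{\left(u,t \right)} = t + \left(u + u\right) = t + 2 u$)
$\frac{q{\left(328,97 \right)} - 299655}{-901083} = \frac{\left(97 + 2 \cdot 328\right) - 299655}{-901083} = \left(\left(97 + 656\right) - 299655\right) \left(- \frac{1}{901083}\right) = \left(753 - 299655\right) \left(- \frac{1}{901083}\right) = \left(-298902\right) \left(- \frac{1}{901083}\right) = \frac{99634}{300361}$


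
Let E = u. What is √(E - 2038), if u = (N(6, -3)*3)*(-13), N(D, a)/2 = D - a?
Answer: 2*I*√685 ≈ 52.345*I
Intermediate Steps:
N(D, a) = -2*a + 2*D (N(D, a) = 2*(D - a) = -2*a + 2*D)
u = -702 (u = ((-2*(-3) + 2*6)*3)*(-13) = ((6 + 12)*3)*(-13) = (18*3)*(-13) = 54*(-13) = -702)
E = -702
√(E - 2038) = √(-702 - 2038) = √(-2740) = 2*I*√685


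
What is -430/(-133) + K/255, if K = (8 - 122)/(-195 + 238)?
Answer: 1566596/486115 ≈ 3.2227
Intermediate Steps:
K = -114/43 ≈ -2.6512
-430/(-133) + K/255 = -430/(-133) - 114/43/255 = -430*(-1/133) - 114/43*1/255 = 430/133 - 38/3655 = 1566596/486115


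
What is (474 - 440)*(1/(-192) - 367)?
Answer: -1197905/96 ≈ -12478.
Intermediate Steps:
(474 - 440)*(1/(-192) - 367) = 34*(-1/192 - 367) = 34*(-70465/192) = -1197905/96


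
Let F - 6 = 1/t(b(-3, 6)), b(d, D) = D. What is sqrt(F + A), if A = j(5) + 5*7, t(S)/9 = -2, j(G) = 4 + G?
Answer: sqrt(1798)/6 ≈ 7.0671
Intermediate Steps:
t(S) = -18 (t(S) = 9*(-2) = -18)
F = 107/18 (F = 6 + 1/(-18) = 6 - 1/18 = 107/18 ≈ 5.9444)
A = 44 (A = (4 + 5) + 5*7 = 9 + 35 = 44)
sqrt(F + A) = sqrt(107/18 + 44) = sqrt(899/18) = sqrt(1798)/6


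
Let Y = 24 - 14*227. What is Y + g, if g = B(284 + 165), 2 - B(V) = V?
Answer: -3601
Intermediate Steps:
B(V) = 2 - V
Y = -3154 (Y = 24 - 3178 = -3154)
g = -447 (g = 2 - (284 + 165) = 2 - 1*449 = 2 - 449 = -447)
Y + g = -3154 - 447 = -3601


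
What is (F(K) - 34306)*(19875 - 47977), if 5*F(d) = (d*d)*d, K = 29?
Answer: 4134956382/5 ≈ 8.2699e+8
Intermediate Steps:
F(d) = d³/5 (F(d) = ((d*d)*d)/5 = (d²*d)/5 = d³/5)
(F(K) - 34306)*(19875 - 47977) = ((⅕)*29³ - 34306)*(19875 - 47977) = ((⅕)*24389 - 34306)*(-28102) = (24389/5 - 34306)*(-28102) = -147141/5*(-28102) = 4134956382/5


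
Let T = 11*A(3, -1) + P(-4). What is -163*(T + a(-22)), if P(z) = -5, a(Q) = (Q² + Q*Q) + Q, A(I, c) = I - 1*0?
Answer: -158762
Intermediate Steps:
A(I, c) = I (A(I, c) = I + 0 = I)
a(Q) = Q + 2*Q² (a(Q) = (Q² + Q²) + Q = 2*Q² + Q = Q + 2*Q²)
T = 28 (T = 11*3 - 5 = 33 - 5 = 28)
-163*(T + a(-22)) = -163*(28 - 22*(1 + 2*(-22))) = -163*(28 - 22*(1 - 44)) = -163*(28 - 22*(-43)) = -163*(28 + 946) = -163*974 = -158762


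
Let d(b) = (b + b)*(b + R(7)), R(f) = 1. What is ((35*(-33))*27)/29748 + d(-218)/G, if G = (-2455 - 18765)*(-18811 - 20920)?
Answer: -32697766031/31194397340 ≈ -1.0482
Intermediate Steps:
G = 843091820 (G = -21220*(-39731) = 843091820)
d(b) = 2*b*(1 + b) (d(b) = (b + b)*(b + 1) = (2*b)*(1 + b) = 2*b*(1 + b))
((35*(-33))*27)/29748 + d(-218)/G = ((35*(-33))*27)/29748 + (2*(-218)*(1 - 218))/843091820 = -1155*27*(1/29748) + (2*(-218)*(-217))*(1/843091820) = -31185*1/29748 + 94612*(1/843091820) = -10395/9916 + 23653/210772955 = -32697766031/31194397340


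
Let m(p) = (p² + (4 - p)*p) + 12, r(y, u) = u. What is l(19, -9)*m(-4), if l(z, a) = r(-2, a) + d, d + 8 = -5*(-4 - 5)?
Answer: -112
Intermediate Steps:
m(p) = 12 + p² + p*(4 - p) (m(p) = (p² + p*(4 - p)) + 12 = 12 + p² + p*(4 - p))
d = 37 (d = -8 - 5*(-4 - 5) = -8 - 5*(-9) = -8 + 45 = 37)
l(z, a) = 37 + a (l(z, a) = a + 37 = 37 + a)
l(19, -9)*m(-4) = (37 - 9)*(12 + 4*(-4)) = 28*(12 - 16) = 28*(-4) = -112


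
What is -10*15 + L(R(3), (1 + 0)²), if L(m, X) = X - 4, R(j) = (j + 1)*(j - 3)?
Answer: -153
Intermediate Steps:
R(j) = (1 + j)*(-3 + j)
L(m, X) = -4 + X
-10*15 + L(R(3), (1 + 0)²) = -10*15 + (-4 + (1 + 0)²) = -150 + (-4 + 1²) = -150 + (-4 + 1) = -150 - 3 = -153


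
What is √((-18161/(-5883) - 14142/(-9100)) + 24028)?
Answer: √688782306135772758/5353530 ≈ 155.02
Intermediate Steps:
√((-18161/(-5883) - 14142/(-9100)) + 24028) = √((-18161*(-1/5883) - 14142*(-1/9100)) + 24028) = √((18161/5883 + 7071/4550) + 24028) = √(124231243/26767650 + 24028) = √(643297325443/26767650) = √688782306135772758/5353530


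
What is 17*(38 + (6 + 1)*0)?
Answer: 646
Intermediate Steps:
17*(38 + (6 + 1)*0) = 17*(38 + 7*0) = 17*(38 + 0) = 17*38 = 646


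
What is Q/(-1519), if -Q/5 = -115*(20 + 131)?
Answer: -86825/1519 ≈ -57.159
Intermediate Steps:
Q = 86825 (Q = -(-575)*(20 + 131) = -(-575)*151 = -5*(-17365) = 86825)
Q/(-1519) = 86825/(-1519) = 86825*(-1/1519) = -86825/1519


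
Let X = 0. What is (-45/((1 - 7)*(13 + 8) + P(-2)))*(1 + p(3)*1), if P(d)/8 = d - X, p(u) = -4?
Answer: -135/142 ≈ -0.95070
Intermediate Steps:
P(d) = 8*d (P(d) = 8*(d - 1*0) = 8*(d + 0) = 8*d)
(-45/((1 - 7)*(13 + 8) + P(-2)))*(1 + p(3)*1) = (-45/((1 - 7)*(13 + 8) + 8*(-2)))*(1 - 4*1) = (-45/(-6*21 - 16))*(1 - 4) = (-45/(-126 - 16))*(-3) = (-45/(-142))*(-3) = -1/142*(-45)*(-3) = (45/142)*(-3) = -135/142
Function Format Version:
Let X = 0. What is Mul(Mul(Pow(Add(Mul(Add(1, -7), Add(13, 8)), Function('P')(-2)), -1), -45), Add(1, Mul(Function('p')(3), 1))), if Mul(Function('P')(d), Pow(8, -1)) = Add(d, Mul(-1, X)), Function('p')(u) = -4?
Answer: Rational(-135, 142) ≈ -0.95070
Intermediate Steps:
Function('P')(d) = Mul(8, d) (Function('P')(d) = Mul(8, Add(d, Mul(-1, 0))) = Mul(8, Add(d, 0)) = Mul(8, d))
Mul(Mul(Pow(Add(Mul(Add(1, -7), Add(13, 8)), Function('P')(-2)), -1), -45), Add(1, Mul(Function('p')(3), 1))) = Mul(Mul(Pow(Add(Mul(Add(1, -7), Add(13, 8)), Mul(8, -2)), -1), -45), Add(1, Mul(-4, 1))) = Mul(Mul(Pow(Add(Mul(-6, 21), -16), -1), -45), Add(1, -4)) = Mul(Mul(Pow(Add(-126, -16), -1), -45), -3) = Mul(Mul(Pow(-142, -1), -45), -3) = Mul(Mul(Rational(-1, 142), -45), -3) = Mul(Rational(45, 142), -3) = Rational(-135, 142)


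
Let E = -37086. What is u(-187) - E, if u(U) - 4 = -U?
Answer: 37277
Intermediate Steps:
u(U) = 4 - U
u(-187) - E = (4 - 1*(-187)) - 1*(-37086) = (4 + 187) + 37086 = 191 + 37086 = 37277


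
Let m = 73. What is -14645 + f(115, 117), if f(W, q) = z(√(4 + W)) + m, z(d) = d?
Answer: -14572 + √119 ≈ -14561.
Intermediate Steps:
f(W, q) = 73 + √(4 + W) (f(W, q) = √(4 + W) + 73 = 73 + √(4 + W))
-14645 + f(115, 117) = -14645 + (73 + √(4 + 115)) = -14645 + (73 + √119) = -14572 + √119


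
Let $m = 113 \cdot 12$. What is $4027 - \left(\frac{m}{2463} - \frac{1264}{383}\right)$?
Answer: $\frac{1267126589}{314443} \approx 4029.8$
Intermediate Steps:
$m = 1356$
$4027 - \left(\frac{m}{2463} - \frac{1264}{383}\right) = 4027 - \left(\frac{1356}{2463} - \frac{1264}{383}\right) = 4027 - \left(1356 \cdot \frac{1}{2463} - \frac{1264}{383}\right) = 4027 - \left(\frac{452}{821} - \frac{1264}{383}\right) = 4027 - - \frac{864628}{314443} = 4027 + \frac{864628}{314443} = \frac{1267126589}{314443}$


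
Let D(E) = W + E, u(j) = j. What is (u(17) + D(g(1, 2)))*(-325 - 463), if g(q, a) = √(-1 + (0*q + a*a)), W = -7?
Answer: -7880 - 788*√3 ≈ -9244.9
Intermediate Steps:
g(q, a) = √(-1 + a²) (g(q, a) = √(-1 + (0 + a²)) = √(-1 + a²))
D(E) = -7 + E
(u(17) + D(g(1, 2)))*(-325 - 463) = (17 + (-7 + √(-1 + 2²)))*(-325 - 463) = (17 + (-7 + √(-1 + 4)))*(-788) = (17 + (-7 + √3))*(-788) = (10 + √3)*(-788) = -7880 - 788*√3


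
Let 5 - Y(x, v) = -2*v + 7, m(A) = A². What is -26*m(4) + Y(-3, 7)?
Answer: -404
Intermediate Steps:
Y(x, v) = -2 + 2*v (Y(x, v) = 5 - (-2*v + 7) = 5 - (7 - 2*v) = 5 + (-7 + 2*v) = -2 + 2*v)
-26*m(4) + Y(-3, 7) = -26*4² + (-2 + 2*7) = -26*16 + (-2 + 14) = -416 + 12 = -404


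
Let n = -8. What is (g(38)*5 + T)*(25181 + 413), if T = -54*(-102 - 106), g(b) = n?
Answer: 286448048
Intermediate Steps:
g(b) = -8
T = 11232 (T = -54*(-208) = 11232)
(g(38)*5 + T)*(25181 + 413) = (-8*5 + 11232)*(25181 + 413) = (-40 + 11232)*25594 = 11192*25594 = 286448048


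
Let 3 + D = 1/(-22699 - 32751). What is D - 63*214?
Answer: -747743251/55450 ≈ -13485.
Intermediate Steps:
D = -166351/55450 (D = -3 + 1/(-22699 - 32751) = -3 + 1/(-55450) = -3 - 1/55450 = -166351/55450 ≈ -3.0000)
D - 63*214 = -166351/55450 - 63*214 = -166351/55450 - 13482 = -747743251/55450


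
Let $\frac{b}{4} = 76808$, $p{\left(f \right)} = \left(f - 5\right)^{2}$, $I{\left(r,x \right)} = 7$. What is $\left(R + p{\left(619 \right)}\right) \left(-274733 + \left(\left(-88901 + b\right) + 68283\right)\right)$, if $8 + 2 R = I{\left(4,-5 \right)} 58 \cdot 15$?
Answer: $4515219597$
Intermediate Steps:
$p{\left(f \right)} = \left(-5 + f\right)^{2}$
$b = 307232$ ($b = 4 \cdot 76808 = 307232$)
$R = 3041$ ($R = -4 + \frac{7 \cdot 58 \cdot 15}{2} = -4 + \frac{406 \cdot 15}{2} = -4 + \frac{1}{2} \cdot 6090 = -4 + 3045 = 3041$)
$\left(R + p{\left(619 \right)}\right) \left(-274733 + \left(\left(-88901 + b\right) + 68283\right)\right) = \left(3041 + \left(-5 + 619\right)^{2}\right) \left(-274733 + \left(\left(-88901 + 307232\right) + 68283\right)\right) = \left(3041 + 614^{2}\right) \left(-274733 + \left(218331 + 68283\right)\right) = \left(3041 + 376996\right) \left(-274733 + 286614\right) = 380037 \cdot 11881 = 4515219597$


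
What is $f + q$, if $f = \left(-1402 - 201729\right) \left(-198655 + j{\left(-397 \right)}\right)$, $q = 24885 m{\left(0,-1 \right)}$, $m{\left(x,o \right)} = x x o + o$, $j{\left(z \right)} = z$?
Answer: $40433606927$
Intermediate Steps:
$m{\left(x,o \right)} = o + o x^{2}$ ($m{\left(x,o \right)} = x^{2} o + o = o x^{2} + o = o + o x^{2}$)
$q = -24885$ ($q = 24885 \left(- (1 + 0^{2})\right) = 24885 \left(- (1 + 0)\right) = 24885 \left(\left(-1\right) 1\right) = 24885 \left(-1\right) = -24885$)
$f = 40433631812$ ($f = \left(-1402 - 201729\right) \left(-198655 - 397\right) = \left(-203131\right) \left(-199052\right) = 40433631812$)
$f + q = 40433631812 - 24885 = 40433606927$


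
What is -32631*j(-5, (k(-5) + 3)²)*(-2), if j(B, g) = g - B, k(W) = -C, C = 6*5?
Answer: 47902308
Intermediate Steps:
C = 30
k(W) = -30 (k(W) = -1*30 = -30)
-32631*j(-5, (k(-5) + 3)²)*(-2) = -32631*((-30 + 3)² - 1*(-5))*(-2) = -32631*((-27)² + 5)*(-2) = -32631*(729 + 5)*(-2) = -23951154*(-2) = -32631*(-1468) = 47902308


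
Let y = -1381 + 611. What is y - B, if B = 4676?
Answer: -5446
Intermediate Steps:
y = -770
y - B = -770 - 1*4676 = -770 - 4676 = -5446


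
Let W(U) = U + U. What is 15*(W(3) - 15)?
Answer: -135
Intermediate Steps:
W(U) = 2*U
15*(W(3) - 15) = 15*(2*3 - 15) = 15*(6 - 15) = 15*(-9) = -135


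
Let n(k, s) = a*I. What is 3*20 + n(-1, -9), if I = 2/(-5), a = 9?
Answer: 282/5 ≈ 56.400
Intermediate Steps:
I = -⅖ (I = 2*(-⅕) = -⅖ ≈ -0.40000)
n(k, s) = -18/5 (n(k, s) = 9*(-⅖) = -18/5)
3*20 + n(-1, -9) = 3*20 - 18/5 = 60 - 18/5 = 282/5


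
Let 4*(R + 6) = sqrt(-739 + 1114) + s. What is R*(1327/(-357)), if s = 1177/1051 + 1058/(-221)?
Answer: 2842586605/110560996 - 6635*sqrt(15)/1428 ≈ 7.7153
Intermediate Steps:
s = -851841/232271 (s = 1177*(1/1051) + 1058*(-1/221) = 1177/1051 - 1058/221 = -851841/232271 ≈ -3.6674)
R = -6426345/929084 + 5*sqrt(15)/4 (R = -6 + (sqrt(-739 + 1114) - 851841/232271)/4 = -6 + (sqrt(375) - 851841/232271)/4 = -6 + (5*sqrt(15) - 851841/232271)/4 = -6 + (-851841/232271 + 5*sqrt(15))/4 = -6 + (-851841/929084 + 5*sqrt(15)/4) = -6426345/929084 + 5*sqrt(15)/4 ≈ -2.0756)
R*(1327/(-357)) = (-6426345/929084 + 5*sqrt(15)/4)*(1327/(-357)) = (-6426345/929084 + 5*sqrt(15)/4)*(1327*(-1/357)) = (-6426345/929084 + 5*sqrt(15)/4)*(-1327/357) = 2842586605/110560996 - 6635*sqrt(15)/1428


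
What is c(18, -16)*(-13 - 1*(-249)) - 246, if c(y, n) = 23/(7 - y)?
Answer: -8134/11 ≈ -739.45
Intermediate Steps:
c(18, -16)*(-13 - 1*(-249)) - 246 = (-23/(-7 + 18))*(-13 - 1*(-249)) - 246 = (-23/11)*(-13 + 249) - 246 = -23*1/11*236 - 246 = -23/11*236 - 246 = -5428/11 - 246 = -8134/11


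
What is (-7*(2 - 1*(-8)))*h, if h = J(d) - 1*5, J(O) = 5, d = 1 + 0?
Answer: 0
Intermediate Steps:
d = 1
h = 0 (h = 5 - 1*5 = 5 - 5 = 0)
(-7*(2 - 1*(-8)))*h = -7*(2 - 1*(-8))*0 = -7*(2 + 8)*0 = -7*10*0 = -70*0 = 0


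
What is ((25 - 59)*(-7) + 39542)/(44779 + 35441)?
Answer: 663/1337 ≈ 0.49589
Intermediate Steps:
((25 - 59)*(-7) + 39542)/(44779 + 35441) = (-34*(-7) + 39542)/80220 = (238 + 39542)*(1/80220) = 39780*(1/80220) = 663/1337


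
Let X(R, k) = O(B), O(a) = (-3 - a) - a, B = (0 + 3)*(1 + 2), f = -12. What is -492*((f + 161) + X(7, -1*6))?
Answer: -62976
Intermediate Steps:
B = 9 (B = 3*3 = 9)
O(a) = -3 - 2*a
X(R, k) = -21 (X(R, k) = -3 - 2*9 = -3 - 18 = -21)
-492*((f + 161) + X(7, -1*6)) = -492*((-12 + 161) - 21) = -492*(149 - 21) = -492*128 = -62976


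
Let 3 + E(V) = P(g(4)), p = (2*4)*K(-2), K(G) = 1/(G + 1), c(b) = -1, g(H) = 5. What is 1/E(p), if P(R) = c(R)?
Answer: -1/4 ≈ -0.25000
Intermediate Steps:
K(G) = 1/(1 + G)
P(R) = -1
p = -8 (p = (2*4)/(1 - 2) = 8/(-1) = 8*(-1) = -8)
E(V) = -4 (E(V) = -3 - 1 = -4)
1/E(p) = 1/(-4) = -1/4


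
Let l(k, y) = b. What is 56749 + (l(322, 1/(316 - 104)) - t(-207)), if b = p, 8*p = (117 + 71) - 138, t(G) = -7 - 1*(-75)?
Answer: 226749/4 ≈ 56687.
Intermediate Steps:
t(G) = 68 (t(G) = -7 + 75 = 68)
p = 25/4 (p = ((117 + 71) - 138)/8 = (188 - 138)/8 = (⅛)*50 = 25/4 ≈ 6.2500)
b = 25/4 ≈ 6.2500
l(k, y) = 25/4
56749 + (l(322, 1/(316 - 104)) - t(-207)) = 56749 + (25/4 - 1*68) = 56749 + (25/4 - 68) = 56749 - 247/4 = 226749/4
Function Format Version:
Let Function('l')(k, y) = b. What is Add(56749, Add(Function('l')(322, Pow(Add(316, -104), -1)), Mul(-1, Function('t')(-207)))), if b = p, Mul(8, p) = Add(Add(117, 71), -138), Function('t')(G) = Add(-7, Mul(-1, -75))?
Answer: Rational(226749, 4) ≈ 56687.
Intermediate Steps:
Function('t')(G) = 68 (Function('t')(G) = Add(-7, 75) = 68)
p = Rational(25, 4) (p = Mul(Rational(1, 8), Add(Add(117, 71), -138)) = Mul(Rational(1, 8), Add(188, -138)) = Mul(Rational(1, 8), 50) = Rational(25, 4) ≈ 6.2500)
b = Rational(25, 4) ≈ 6.2500
Function('l')(k, y) = Rational(25, 4)
Add(56749, Add(Function('l')(322, Pow(Add(316, -104), -1)), Mul(-1, Function('t')(-207)))) = Add(56749, Add(Rational(25, 4), Mul(-1, 68))) = Add(56749, Add(Rational(25, 4), -68)) = Add(56749, Rational(-247, 4)) = Rational(226749, 4)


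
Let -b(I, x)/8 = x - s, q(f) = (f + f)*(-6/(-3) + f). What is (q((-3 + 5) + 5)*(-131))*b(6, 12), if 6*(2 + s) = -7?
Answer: 2002728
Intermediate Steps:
s = -19/6 (s = -2 + (⅙)*(-7) = -2 - 7/6 = -19/6 ≈ -3.1667)
q(f) = 2*f*(2 + f) (q(f) = (2*f)*(-6*(-⅓) + f) = (2*f)*(2 + f) = 2*f*(2 + f))
b(I, x) = -76/3 - 8*x (b(I, x) = -8*(x - 1*(-19/6)) = -8*(x + 19/6) = -8*(19/6 + x) = -76/3 - 8*x)
(q((-3 + 5) + 5)*(-131))*b(6, 12) = ((2*((-3 + 5) + 5)*(2 + ((-3 + 5) + 5)))*(-131))*(-76/3 - 8*12) = ((2*(2 + 5)*(2 + (2 + 5)))*(-131))*(-76/3 - 96) = ((2*7*(2 + 7))*(-131))*(-364/3) = ((2*7*9)*(-131))*(-364/3) = (126*(-131))*(-364/3) = -16506*(-364/3) = 2002728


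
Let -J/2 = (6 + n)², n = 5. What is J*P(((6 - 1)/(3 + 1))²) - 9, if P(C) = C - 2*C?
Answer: 2953/8 ≈ 369.13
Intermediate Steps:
J = -242 (J = -2*(6 + 5)² = -2*11² = -2*121 = -242)
P(C) = -C
J*P(((6 - 1)/(3 + 1))²) - 9 = -(-242)*((6 - 1)/(3 + 1))² - 9 = -(-242)*(5/4)² - 9 = -(-242)*25/16 - 9 = -242*(-25/16) - 9 = 3025/8 - 9 = 2953/8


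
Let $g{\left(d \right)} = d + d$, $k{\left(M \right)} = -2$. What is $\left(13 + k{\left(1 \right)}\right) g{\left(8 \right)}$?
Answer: $176$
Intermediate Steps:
$g{\left(d \right)} = 2 d$
$\left(13 + k{\left(1 \right)}\right) g{\left(8 \right)} = \left(13 - 2\right) 2 \cdot 8 = 11 \cdot 16 = 176$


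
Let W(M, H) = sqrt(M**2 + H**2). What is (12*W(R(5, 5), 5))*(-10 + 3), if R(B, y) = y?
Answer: -420*sqrt(2) ≈ -593.97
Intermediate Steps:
W(M, H) = sqrt(H**2 + M**2)
(12*W(R(5, 5), 5))*(-10 + 3) = (12*sqrt(5**2 + 5**2))*(-10 + 3) = (12*sqrt(25 + 25))*(-7) = (12*sqrt(50))*(-7) = (12*(5*sqrt(2)))*(-7) = (60*sqrt(2))*(-7) = -420*sqrt(2)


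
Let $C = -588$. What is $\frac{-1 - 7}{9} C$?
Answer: $\frac{1568}{3} \approx 522.67$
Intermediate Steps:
$\frac{-1 - 7}{9} C = \frac{-1 - 7}{9} \left(-588\right) = \left(-1 - 7\right) \frac{1}{9} \left(-588\right) = \left(-8\right) \frac{1}{9} \left(-588\right) = \left(- \frac{8}{9}\right) \left(-588\right) = \frac{1568}{3}$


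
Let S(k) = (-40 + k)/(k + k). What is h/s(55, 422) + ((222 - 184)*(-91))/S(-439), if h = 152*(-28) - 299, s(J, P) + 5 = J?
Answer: -30797609/4790 ≈ -6429.6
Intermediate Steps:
s(J, P) = -5 + J
h = -4555 (h = -4256 - 299 = -4555)
S(k) = (-40 + k)/(2*k) (S(k) = (-40 + k)/((2*k)) = (-40 + k)*(1/(2*k)) = (-40 + k)/(2*k))
h/s(55, 422) + ((222 - 184)*(-91))/S(-439) = -4555/(-5 + 55) + ((222 - 184)*(-91))/(((1/2)*(-40 - 439)/(-439))) = -4555/50 + (38*(-91))/(((1/2)*(-1/439)*(-479))) = -4555*1/50 - 3458/479/878 = -911/10 - 3458*878/479 = -911/10 - 3036124/479 = -30797609/4790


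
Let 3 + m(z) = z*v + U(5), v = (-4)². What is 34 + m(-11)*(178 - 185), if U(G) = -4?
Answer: 1315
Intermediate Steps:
v = 16
m(z) = -7 + 16*z (m(z) = -3 + (z*16 - 4) = -3 + (16*z - 4) = -3 + (-4 + 16*z) = -7 + 16*z)
34 + m(-11)*(178 - 185) = 34 + (-7 + 16*(-11))*(178 - 185) = 34 + (-7 - 176)*(-7) = 34 - 183*(-7) = 34 + 1281 = 1315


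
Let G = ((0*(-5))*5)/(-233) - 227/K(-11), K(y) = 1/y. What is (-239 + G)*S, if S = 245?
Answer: 553210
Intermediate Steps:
G = 2497 (G = ((0*(-5))*5)/(-233) - 227/(1/(-11)) = (0*5)*(-1/233) - 227/(-1/11) = 0*(-1/233) - 227*(-11) = 0 + 2497 = 2497)
(-239 + G)*S = (-239 + 2497)*245 = 2258*245 = 553210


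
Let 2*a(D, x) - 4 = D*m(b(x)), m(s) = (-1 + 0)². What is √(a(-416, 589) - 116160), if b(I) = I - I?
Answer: I*√116366 ≈ 341.12*I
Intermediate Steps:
b(I) = 0
m(s) = 1 (m(s) = (-1)² = 1)
a(D, x) = 2 + D/2 (a(D, x) = 2 + (D*1)/2 = 2 + D/2)
√(a(-416, 589) - 116160) = √((2 + (½)*(-416)) - 116160) = √((2 - 208) - 116160) = √(-206 - 116160) = √(-116366) = I*√116366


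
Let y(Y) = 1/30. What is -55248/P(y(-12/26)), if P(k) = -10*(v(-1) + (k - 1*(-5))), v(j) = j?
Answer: 165744/121 ≈ 1369.8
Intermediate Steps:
y(Y) = 1/30
P(k) = -40 - 10*k (P(k) = -10*(-1 + (k - 1*(-5))) = -10*(-1 + (k + 5)) = -10*(-1 + (5 + k)) = -10*(4 + k) = -40 - 10*k)
-55248/P(y(-12/26)) = -55248/(-40 - 10*1/30) = -55248/(-40 - ⅓) = -55248/(-121/3) = -55248*(-3/121) = 165744/121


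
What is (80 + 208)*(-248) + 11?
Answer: -71413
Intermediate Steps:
(80 + 208)*(-248) + 11 = 288*(-248) + 11 = -71424 + 11 = -71413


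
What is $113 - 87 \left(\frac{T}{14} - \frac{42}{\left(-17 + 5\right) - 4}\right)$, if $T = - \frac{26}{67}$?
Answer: $- \frac{423839}{3752} \approx -112.96$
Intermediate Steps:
$T = - \frac{26}{67}$ ($T = \left(-26\right) \frac{1}{67} = - \frac{26}{67} \approx -0.38806$)
$113 - 87 \left(\frac{T}{14} - \frac{42}{\left(-17 + 5\right) - 4}\right) = 113 - 87 \left(- \frac{26}{67 \cdot 14} - \frac{42}{\left(-17 + 5\right) - 4}\right) = 113 - 87 \left(\left(- \frac{26}{67}\right) \frac{1}{14} - \frac{42}{-12 - 4}\right) = 113 - 87 \left(- \frac{13}{469} - \frac{42}{-16}\right) = 113 - 87 \left(- \frac{13}{469} - - \frac{21}{8}\right) = 113 - 87 \left(- \frac{13}{469} + \frac{21}{8}\right) = 113 - \frac{847815}{3752} = - \frac{423839}{3752}$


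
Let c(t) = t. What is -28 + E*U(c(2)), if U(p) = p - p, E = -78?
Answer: -28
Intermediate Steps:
U(p) = 0
-28 + E*U(c(2)) = -28 - 78*0 = -28 + 0 = -28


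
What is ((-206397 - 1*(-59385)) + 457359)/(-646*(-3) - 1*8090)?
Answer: -310347/6152 ≈ -50.447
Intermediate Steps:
((-206397 - 1*(-59385)) + 457359)/(-646*(-3) - 1*8090) = ((-206397 + 59385) + 457359)/(1938 - 8090) = (-147012 + 457359)/(-6152) = 310347*(-1/6152) = -310347/6152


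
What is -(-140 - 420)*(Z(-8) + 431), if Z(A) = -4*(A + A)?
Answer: 277200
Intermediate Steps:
Z(A) = -8*A
-(-140 - 420)*(Z(-8) + 431) = -(-140 - 420)*(-8*(-8) + 431) = -(-560)*(64 + 431) = -(-560)*495 = -1*(-277200) = 277200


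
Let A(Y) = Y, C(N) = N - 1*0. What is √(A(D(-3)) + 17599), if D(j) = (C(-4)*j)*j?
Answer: √17563 ≈ 132.53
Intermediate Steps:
C(N) = N (C(N) = N + 0 = N)
D(j) = -4*j² (D(j) = (-4*j)*j = -4*j²)
√(A(D(-3)) + 17599) = √(-4*(-3)² + 17599) = √(-4*9 + 17599) = √(-36 + 17599) = √17563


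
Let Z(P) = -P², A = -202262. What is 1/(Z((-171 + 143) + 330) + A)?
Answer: -1/293466 ≈ -3.4075e-6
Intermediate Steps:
1/(Z((-171 + 143) + 330) + A) = 1/(-((-171 + 143) + 330)² - 202262) = 1/(-(-28 + 330)² - 202262) = 1/(-1*302² - 202262) = 1/(-1*91204 - 202262) = 1/(-91204 - 202262) = 1/(-293466) = -1/293466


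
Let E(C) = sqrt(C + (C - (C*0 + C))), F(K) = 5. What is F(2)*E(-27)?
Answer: 15*I*sqrt(3) ≈ 25.981*I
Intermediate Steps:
E(C) = sqrt(C) (E(C) = sqrt(C + (C - (0 + C))) = sqrt(C + (C - C)) = sqrt(C + 0) = sqrt(C))
F(2)*E(-27) = 5*sqrt(-27) = 5*(3*I*sqrt(3)) = 15*I*sqrt(3)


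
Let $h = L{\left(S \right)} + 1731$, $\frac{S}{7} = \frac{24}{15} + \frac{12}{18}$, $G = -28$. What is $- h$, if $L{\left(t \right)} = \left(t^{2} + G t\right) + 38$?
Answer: $- \frac{354709}{225} \approx -1576.5$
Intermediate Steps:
$S = \frac{238}{15}$ ($S = 7 \left(\frac{24}{15} + \frac{12}{18}\right) = 7 \left(24 \cdot \frac{1}{15} + 12 \cdot \frac{1}{18}\right) = 7 \left(\frac{8}{5} + \frac{2}{3}\right) = 7 \cdot \frac{34}{15} = \frac{238}{15} \approx 15.867$)
$L{\left(t \right)} = 38 + t^{2} - 28 t$ ($L{\left(t \right)} = \left(t^{2} - 28 t\right) + 38 = 38 + t^{2} - 28 t$)
$h = \frac{354709}{225}$ ($h = \left(38 + \left(\frac{238}{15}\right)^{2} - \frac{6664}{15}\right) + 1731 = \left(38 + \frac{56644}{225} - \frac{6664}{15}\right) + 1731 = - \frac{34766}{225} + 1731 = \frac{354709}{225} \approx 1576.5$)
$- h = \left(-1\right) \frac{354709}{225} = - \frac{354709}{225}$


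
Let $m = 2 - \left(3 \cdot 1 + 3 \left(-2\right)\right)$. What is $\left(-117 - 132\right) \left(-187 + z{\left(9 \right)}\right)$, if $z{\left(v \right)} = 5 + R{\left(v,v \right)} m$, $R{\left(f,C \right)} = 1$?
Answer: $44073$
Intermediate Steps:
$m = 5$ ($m = 2 - \left(3 - 6\right) = 2 - -3 = 2 + 3 = 5$)
$z{\left(v \right)} = 10$ ($z{\left(v \right)} = 5 + 1 \cdot 5 = 5 + 5 = 10$)
$\left(-117 - 132\right) \left(-187 + z{\left(9 \right)}\right) = \left(-117 - 132\right) \left(-187 + 10\right) = \left(-249\right) \left(-177\right) = 44073$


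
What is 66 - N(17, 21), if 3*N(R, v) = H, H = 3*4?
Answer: 62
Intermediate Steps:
H = 12
N(R, v) = 4 (N(R, v) = (1/3)*12 = 4)
66 - N(17, 21) = 66 - 1*4 = 66 - 4 = 62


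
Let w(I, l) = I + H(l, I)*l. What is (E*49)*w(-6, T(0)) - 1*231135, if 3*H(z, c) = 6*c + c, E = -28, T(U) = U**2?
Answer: -222903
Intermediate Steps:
H(z, c) = 7*c/3 (H(z, c) = (6*c + c)/3 = (7*c)/3 = 7*c/3)
w(I, l) = I + 7*I*l/3 (w(I, l) = I + (7*I/3)*l = I + 7*I*l/3)
(E*49)*w(-6, T(0)) - 1*231135 = (-28*49)*((1/3)*(-6)*(3 + 7*0**2)) - 1*231135 = -1372*(-6)*(3 + 7*0)/3 - 231135 = -1372*(-6)*(3 + 0)/3 - 231135 = -1372*(-6)*3/3 - 231135 = -1372*(-6) - 231135 = 8232 - 231135 = -222903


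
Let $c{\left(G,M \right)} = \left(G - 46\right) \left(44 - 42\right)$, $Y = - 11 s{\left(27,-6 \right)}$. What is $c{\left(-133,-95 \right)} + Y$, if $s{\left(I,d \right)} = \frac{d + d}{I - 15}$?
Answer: $-347$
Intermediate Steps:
$s{\left(I,d \right)} = \frac{2 d}{-15 + I}$
$Y = 11$ ($Y = - 11 \cdot 2 \left(-6\right) \frac{1}{-15 + 27} = - 11 \cdot 2 \left(-6\right) \frac{1}{12} = \left(-11\right) \left(-1\right) = 11$)
$c{\left(G,M \right)} = -92 + 2 G$ ($c{\left(G,M \right)} = \left(-46 + G\right) 2 = -92 + 2 G$)
$c{\left(-133,-95 \right)} + Y = \left(-92 + 2 \left(-133\right)\right) + 11 = \left(-92 - 266\right) + 11 = -358 + 11 = -347$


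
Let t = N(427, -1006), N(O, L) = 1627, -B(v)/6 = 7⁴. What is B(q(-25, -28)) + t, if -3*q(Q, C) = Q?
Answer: -12779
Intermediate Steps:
q(Q, C) = -Q/3
B(v) = -14406 (B(v) = -6*7⁴ = -6*2401 = -14406)
t = 1627
B(q(-25, -28)) + t = -14406 + 1627 = -12779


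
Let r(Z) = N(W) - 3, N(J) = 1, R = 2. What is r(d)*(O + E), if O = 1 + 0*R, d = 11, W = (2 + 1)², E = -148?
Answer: 294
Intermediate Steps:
W = 9 (W = 3² = 9)
r(Z) = -2 (r(Z) = 1 - 3 = -2)
O = 1 (O = 1 + 0*2 = 1 + 0 = 1)
r(d)*(O + E) = -2*(1 - 148) = -2*(-147) = 294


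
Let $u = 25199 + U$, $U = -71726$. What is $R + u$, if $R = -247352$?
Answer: $-293879$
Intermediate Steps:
$u = -46527$ ($u = 25199 - 71726 = -46527$)
$R + u = -247352 - 46527 = -293879$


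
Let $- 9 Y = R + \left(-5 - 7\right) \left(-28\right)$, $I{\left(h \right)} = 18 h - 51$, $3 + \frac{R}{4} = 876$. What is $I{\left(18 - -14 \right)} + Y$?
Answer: $\frac{299}{3} \approx 99.667$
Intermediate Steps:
$R = 3492$ ($R = -12 + 4 \cdot 876 = -12 + 3504 = 3492$)
$I{\left(h \right)} = -51 + 18 h$
$Y = - \frac{1276}{3}$ ($Y = - \frac{3492 + \left(-5 - 7\right) \left(-28\right)}{9} = - \frac{3492 - -336}{9} = - \frac{3492 + 336}{9} = \left(- \frac{1}{9}\right) 3828 = - \frac{1276}{3} \approx -425.33$)
$I{\left(18 - -14 \right)} + Y = \left(-51 + 18 \left(18 - -14\right)\right) - \frac{1276}{3} = \left(-51 + 18 \left(18 + 14\right)\right) - \frac{1276}{3} = \left(-51 + 18 \cdot 32\right) - \frac{1276}{3} = \left(-51 + 576\right) - \frac{1276}{3} = 525 - \frac{1276}{3} = \frac{299}{3}$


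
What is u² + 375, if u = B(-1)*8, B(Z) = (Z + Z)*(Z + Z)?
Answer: 1399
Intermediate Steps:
B(Z) = 4*Z² (B(Z) = (2*Z)*(2*Z) = 4*Z²)
u = 32 (u = (4*(-1)²)*8 = (4*1)*8 = 4*8 = 32)
u² + 375 = 32² + 375 = 1024 + 375 = 1399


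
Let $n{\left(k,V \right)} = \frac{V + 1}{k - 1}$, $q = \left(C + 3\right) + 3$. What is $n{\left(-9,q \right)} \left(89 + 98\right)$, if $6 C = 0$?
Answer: $- \frac{1309}{10} \approx -130.9$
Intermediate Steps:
$C = 0$ ($C = \frac{1}{6} \cdot 0 = 0$)
$q = 6$ ($q = \left(0 + 3\right) + 3 = 3 + 3 = 6$)
$n{\left(k,V \right)} = \frac{1 + V}{-1 + k}$
$n{\left(-9,q \right)} \left(89 + 98\right) = \frac{1 + 6}{-1 - 9} \left(89 + 98\right) = \frac{1}{-10} \cdot 7 \cdot 187 = \left(- \frac{1}{10}\right) 7 \cdot 187 = \left(- \frac{7}{10}\right) 187 = - \frac{1309}{10}$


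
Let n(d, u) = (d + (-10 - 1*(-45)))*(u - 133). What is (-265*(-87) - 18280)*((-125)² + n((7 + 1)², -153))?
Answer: -60589975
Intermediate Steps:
n(d, u) = (-133 + u)*(35 + d) (n(d, u) = (d + (-10 + 45))*(-133 + u) = (d + 35)*(-133 + u) = (35 + d)*(-133 + u) = (-133 + u)*(35 + d))
(-265*(-87) - 18280)*((-125)² + n((7 + 1)², -153)) = (-265*(-87) - 18280)*((-125)² + (-4655 - 133*(7 + 1)² + 35*(-153) + (7 + 1)²*(-153))) = (23055 - 18280)*(15625 + (-4655 - 133*8² - 5355 + 8²*(-153))) = 4775*(15625 + (-4655 - 133*64 - 5355 + 64*(-153))) = 4775*(15625 + (-4655 - 8512 - 5355 - 9792)) = 4775*(15625 - 28314) = 4775*(-12689) = -60589975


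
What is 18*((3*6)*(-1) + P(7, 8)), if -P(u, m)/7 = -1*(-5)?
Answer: -954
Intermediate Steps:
P(u, m) = -35 (P(u, m) = -(-7)*(-5) = -7*5 = -35)
18*((3*6)*(-1) + P(7, 8)) = 18*((3*6)*(-1) - 35) = 18*(18*(-1) - 35) = 18*(-18 - 35) = 18*(-53) = -954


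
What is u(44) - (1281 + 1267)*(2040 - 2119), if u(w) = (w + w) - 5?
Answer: 201375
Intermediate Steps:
u(w) = -5 + 2*w (u(w) = 2*w - 5 = -5 + 2*w)
u(44) - (1281 + 1267)*(2040 - 2119) = (-5 + 2*44) - (1281 + 1267)*(2040 - 2119) = (-5 + 88) - 2548*(-79) = 83 - 1*(-201292) = 83 + 201292 = 201375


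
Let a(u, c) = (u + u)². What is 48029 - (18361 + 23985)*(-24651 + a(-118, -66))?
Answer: -1314583541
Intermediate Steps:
a(u, c) = 4*u² (a(u, c) = (2*u)² = 4*u²)
48029 - (18361 + 23985)*(-24651 + a(-118, -66)) = 48029 - (18361 + 23985)*(-24651 + 4*(-118)²) = 48029 - 42346*(-24651 + 4*13924) = 48029 - 42346*(-24651 + 55696) = 48029 - 42346*31045 = 48029 - 1*1314631570 = 48029 - 1314631570 = -1314583541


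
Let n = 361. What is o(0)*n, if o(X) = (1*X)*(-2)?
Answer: 0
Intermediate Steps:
o(X) = -2*X (o(X) = X*(-2) = -2*X)
o(0)*n = -2*0*361 = 0*361 = 0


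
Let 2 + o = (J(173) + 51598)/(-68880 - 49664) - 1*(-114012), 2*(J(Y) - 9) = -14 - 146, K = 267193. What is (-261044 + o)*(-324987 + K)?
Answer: 503676155514631/59272 ≈ 8.4977e+9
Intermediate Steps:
J(Y) = -71 (J(Y) = 9 + (-14 - 146)/2 = 9 + (1/2)*(-160) = 9 - 80 = -71)
o = 13515149913/118544 (o = -2 + ((-71 + 51598)/(-68880 - 49664) - 1*(-114012)) = -2 + (51527/(-118544) + 114012) = -2 + (51527*(-1/118544) + 114012) = -2 + (-51527/118544 + 114012) = -2 + 13515387001/118544 = 13515149913/118544 ≈ 1.1401e+5)
(-261044 + o)*(-324987 + K) = (-261044 + 13515149913/118544)*(-324987 + 267193) = -17430050023/118544*(-57794) = 503676155514631/59272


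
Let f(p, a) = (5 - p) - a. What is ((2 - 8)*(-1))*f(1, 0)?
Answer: 24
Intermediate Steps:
f(p, a) = 5 - a - p
((2 - 8)*(-1))*f(1, 0) = ((2 - 8)*(-1))*(5 - 1*0 - 1*1) = (-6*(-1))*(5 + 0 - 1) = 6*4 = 24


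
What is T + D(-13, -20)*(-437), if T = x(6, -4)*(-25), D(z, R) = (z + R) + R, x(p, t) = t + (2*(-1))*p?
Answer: 23561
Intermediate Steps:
x(p, t) = t - 2*p
D(z, R) = z + 2*R (D(z, R) = (R + z) + R = z + 2*R)
T = 400 (T = (-4 - 2*6)*(-25) = (-4 - 12)*(-25) = -16*(-25) = 400)
T + D(-13, -20)*(-437) = 400 + (-13 + 2*(-20))*(-437) = 400 + (-13 - 40)*(-437) = 400 - 53*(-437) = 400 + 23161 = 23561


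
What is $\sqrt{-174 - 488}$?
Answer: $i \sqrt{662} \approx 25.729 i$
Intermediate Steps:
$\sqrt{-174 - 488} = \sqrt{-662} = i \sqrt{662}$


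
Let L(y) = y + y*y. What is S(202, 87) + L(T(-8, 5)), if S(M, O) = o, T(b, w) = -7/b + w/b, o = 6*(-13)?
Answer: -1243/16 ≈ -77.688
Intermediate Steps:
o = -78
S(M, O) = -78
L(y) = y + y**2
S(202, 87) + L(T(-8, 5)) = -78 + ((-7 + 5)/(-8))*(1 + (-7 + 5)/(-8)) = -78 + (-1/8*(-2))*(1 - 1/8*(-2)) = -78 + (1 + 1/4)/4 = -78 + (1/4)*(5/4) = -78 + 5/16 = -1243/16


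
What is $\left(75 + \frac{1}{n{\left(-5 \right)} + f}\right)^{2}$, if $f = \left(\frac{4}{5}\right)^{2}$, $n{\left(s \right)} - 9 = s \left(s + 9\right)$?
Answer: $\frac{376360000}{67081} \approx 5610.5$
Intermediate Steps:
$n{\left(s \right)} = 9 + s \left(9 + s\right)$ ($n{\left(s \right)} = 9 + s \left(s + 9\right) = 9 + s \left(9 + s\right)$)
$f = \frac{16}{25}$ ($f = \left(4 \cdot \frac{1}{5}\right)^{2} = \left(\frac{4}{5}\right)^{2} = \frac{16}{25} \approx 0.64$)
$\left(75 + \frac{1}{n{\left(-5 \right)} + f}\right)^{2} = \left(75 + \frac{1}{\left(9 + \left(-5\right)^{2} + 9 \left(-5\right)\right) + \frac{16}{25}}\right)^{2} = \left(75 + \frac{1}{\left(9 + 25 - 45\right) + \frac{16}{25}}\right)^{2} = \left(75 + \frac{1}{-11 + \frac{16}{25}}\right)^{2} = \left(75 + \frac{1}{- \frac{259}{25}}\right)^{2} = \left(75 - \frac{25}{259}\right)^{2} = \left(\frac{19400}{259}\right)^{2} = \frac{376360000}{67081}$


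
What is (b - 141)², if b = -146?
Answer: 82369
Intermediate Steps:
(b - 141)² = (-146 - 141)² = (-287)² = 82369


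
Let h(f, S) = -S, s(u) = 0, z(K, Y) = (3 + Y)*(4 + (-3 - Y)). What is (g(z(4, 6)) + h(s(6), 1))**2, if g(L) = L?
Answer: 2116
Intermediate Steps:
z(K, Y) = (1 - Y)*(3 + Y) (z(K, Y) = (3 + Y)*(1 - Y) = (1 - Y)*(3 + Y))
(g(z(4, 6)) + h(s(6), 1))**2 = ((3 - 1*6**2 - 2*6) - 1*1)**2 = ((3 - 1*36 - 12) - 1)**2 = ((3 - 36 - 12) - 1)**2 = (-45 - 1)**2 = (-46)**2 = 2116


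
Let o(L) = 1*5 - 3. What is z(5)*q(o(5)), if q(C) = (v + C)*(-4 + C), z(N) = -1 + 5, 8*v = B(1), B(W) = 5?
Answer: -21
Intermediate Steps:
o(L) = 2 (o(L) = 5 - 3 = 2)
v = 5/8 (v = (⅛)*5 = 5/8 ≈ 0.62500)
z(N) = 4
q(C) = (-4 + C)*(5/8 + C) (q(C) = (5/8 + C)*(-4 + C) = (-4 + C)*(5/8 + C))
z(5)*q(o(5)) = 4*(-5/2 + 2² - 27/8*2) = 4*(-5/2 + 4 - 27/4) = 4*(-21/4) = -21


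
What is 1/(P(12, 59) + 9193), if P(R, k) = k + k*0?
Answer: 1/9252 ≈ 0.00010808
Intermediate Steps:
P(R, k) = k (P(R, k) = k + 0 = k)
1/(P(12, 59) + 9193) = 1/(59 + 9193) = 1/9252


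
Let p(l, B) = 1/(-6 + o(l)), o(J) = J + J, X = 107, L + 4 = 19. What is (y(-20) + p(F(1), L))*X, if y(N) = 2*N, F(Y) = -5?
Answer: -68587/16 ≈ -4286.7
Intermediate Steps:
L = 15 (L = -4 + 19 = 15)
o(J) = 2*J
p(l, B) = 1/(-6 + 2*l)
(y(-20) + p(F(1), L))*X = (2*(-20) + 1/(2*(-3 - 5)))*107 = (-40 + (½)/(-8))*107 = (-40 + (½)*(-⅛))*107 = (-40 - 1/16)*107 = -641/16*107 = -68587/16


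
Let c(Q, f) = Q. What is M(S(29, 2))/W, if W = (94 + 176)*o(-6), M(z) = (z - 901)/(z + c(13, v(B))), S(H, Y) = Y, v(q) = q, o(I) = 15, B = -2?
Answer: -899/60750 ≈ -0.014798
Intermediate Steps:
M(z) = (-901 + z)/(13 + z) (M(z) = (z - 901)/(z + 13) = (-901 + z)/(13 + z))
W = 4050 (W = (94 + 176)*15 = 270*15 = 4050)
M(S(29, 2))/W = ((-901 + 2)/(13 + 2))/4050 = (-899/15)*(1/4050) = ((1/15)*(-899))*(1/4050) = -899/15*1/4050 = -899/60750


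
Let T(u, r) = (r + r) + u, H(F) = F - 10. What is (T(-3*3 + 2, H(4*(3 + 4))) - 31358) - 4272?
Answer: -35601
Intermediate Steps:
H(F) = -10 + F
T(u, r) = u + 2*r (T(u, r) = 2*r + u = u + 2*r)
(T(-3*3 + 2, H(4*(3 + 4))) - 31358) - 4272 = (((-3*3 + 2) + 2*(-10 + 4*(3 + 4))) - 31358) - 4272 = (((-9 + 2) + 2*(-10 + 4*7)) - 31358) - 4272 = ((-7 + 2*(-10 + 28)) - 31358) - 4272 = ((-7 + 2*18) - 31358) - 4272 = ((-7 + 36) - 31358) - 4272 = (29 - 31358) - 4272 = -31329 - 4272 = -35601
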